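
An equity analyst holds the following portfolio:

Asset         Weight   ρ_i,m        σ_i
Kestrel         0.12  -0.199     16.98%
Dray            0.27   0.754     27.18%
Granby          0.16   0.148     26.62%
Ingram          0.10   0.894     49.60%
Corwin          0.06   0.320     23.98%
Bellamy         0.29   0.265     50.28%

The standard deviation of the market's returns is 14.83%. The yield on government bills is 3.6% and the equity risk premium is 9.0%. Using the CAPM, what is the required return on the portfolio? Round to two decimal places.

12.41%

β_Kestrel = -0.199 × 16.98% / 14.83% = -0.2279
β_Dray = 0.754 × 27.18% / 14.83% = 1.3819
β_Granby = 0.148 × 26.62% / 14.83% = 0.2657
β_Ingram = 0.894 × 49.60% / 14.83% = 2.9900
β_Corwin = 0.320 × 23.98% / 14.83% = 0.5174
β_Bellamy = 0.265 × 50.28% / 14.83% = 0.8985
β_P = Σ w_i β_i = 0.12×-0.2279 + 0.27×1.3819 + 0.16×0.2657 + 0.10×2.9900 + 0.06×0.5174 + 0.29×0.8985 = 0.9789
E(R_P) = R_f + β_P × MRP = 3.6% + 0.9789 × 9.0% = 12.41%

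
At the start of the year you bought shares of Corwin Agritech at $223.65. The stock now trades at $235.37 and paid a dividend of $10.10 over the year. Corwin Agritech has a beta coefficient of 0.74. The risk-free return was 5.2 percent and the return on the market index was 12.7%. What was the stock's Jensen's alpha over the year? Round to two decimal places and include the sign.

-0.99%

Realised HPR = (P1 + D1 − P0) / P0 = (235.37 + 10.10 − 223.65) / 223.65 = 21.82 / 223.65 = 9.7563%
MRP = 12.7% − 5.2% = 7.50%
CAPM required = R_f + β·MRP = 5.2% + 0.74 × 7.5% = 10.7500%
α = realised − required = 9.7563% − 10.7500% = -0.99%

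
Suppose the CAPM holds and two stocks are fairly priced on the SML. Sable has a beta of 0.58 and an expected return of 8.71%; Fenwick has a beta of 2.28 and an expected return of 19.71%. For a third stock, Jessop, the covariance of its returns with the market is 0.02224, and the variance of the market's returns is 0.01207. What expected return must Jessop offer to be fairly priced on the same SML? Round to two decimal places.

MRP = (19.71% − 8.71%) / (2.28 − 0.58) = 6.4706%
R_f = 8.71% − 0.58 × 6.4706% = 4.9571%
β_Jessop = Cov / Var(R_m) = 0.02224 / 0.01207 = 1.8426
E(R_Jessop) = R_f + β × MRP = 4.9571% + 1.8426 × 6.4706% = 16.88%

16.88%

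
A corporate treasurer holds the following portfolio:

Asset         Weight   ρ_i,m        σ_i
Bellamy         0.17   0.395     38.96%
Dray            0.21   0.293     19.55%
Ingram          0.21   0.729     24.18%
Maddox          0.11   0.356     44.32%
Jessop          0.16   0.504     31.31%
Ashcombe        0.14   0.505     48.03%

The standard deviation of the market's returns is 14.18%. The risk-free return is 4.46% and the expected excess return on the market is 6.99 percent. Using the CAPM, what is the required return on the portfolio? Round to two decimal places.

β_Bellamy = 0.395 × 38.96% / 14.18% = 1.0853
β_Dray = 0.293 × 19.55% / 14.18% = 0.4040
β_Ingram = 0.729 × 24.18% / 14.18% = 1.2431
β_Maddox = 0.356 × 44.32% / 14.18% = 1.1127
β_Jessop = 0.504 × 31.31% / 14.18% = 1.1129
β_Ashcombe = 0.505 × 48.03% / 14.18% = 1.7105
β_P = Σ w_i β_i = 0.17×1.0853 + 0.21×0.4040 + 0.21×1.2431 + 0.11×1.1127 + 0.16×1.1129 + 0.14×1.7105 = 1.0703
E(R_P) = R_f + β_P × MRP = 4.46% + 1.0703 × 6.99% = 11.94%

11.94%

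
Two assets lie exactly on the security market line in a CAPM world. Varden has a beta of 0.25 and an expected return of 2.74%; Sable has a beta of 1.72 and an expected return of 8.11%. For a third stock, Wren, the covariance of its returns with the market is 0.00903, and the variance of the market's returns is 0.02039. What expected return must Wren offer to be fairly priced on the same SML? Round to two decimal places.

MRP = (8.11% − 2.74%) / (1.72 − 0.25) = 3.6531%
R_f = 2.74% − 0.25 × 3.6531% = 1.8267%
β_Wren = Cov / Var(R_m) = 0.00903 / 0.02039 = 0.4429
E(R_Wren) = R_f + β × MRP = 1.8267% + 0.4429 × 3.6531% = 3.44%

3.44%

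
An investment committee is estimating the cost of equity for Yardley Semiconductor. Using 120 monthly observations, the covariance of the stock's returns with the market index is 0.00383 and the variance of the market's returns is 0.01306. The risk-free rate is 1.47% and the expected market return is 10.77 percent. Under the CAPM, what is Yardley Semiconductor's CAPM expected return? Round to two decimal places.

β = Cov(R_i, R_m) / Var(R_m) = 0.00383 / 0.01306 = 0.2933
MRP = 10.77% − 1.47% = 9.30%
E(R) = R_f + β × MRP = 1.47% + 0.2933 × 9.30% = 4.20%

4.20%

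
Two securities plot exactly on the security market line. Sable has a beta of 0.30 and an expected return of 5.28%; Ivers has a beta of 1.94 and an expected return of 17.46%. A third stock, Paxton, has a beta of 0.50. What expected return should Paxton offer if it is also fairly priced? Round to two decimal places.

MRP (SML slope) = (17.46% − 5.28%) / (1.94 − 0.30) = 12.18% / 1.64 = 7.4268%
R_f (intercept) = 5.28% − 0.30 × 7.4268% = 3.0520%
E(R_Paxton) = R_f + β × MRP = 3.0520% + 0.50 × 7.4268% = 6.77%

6.77%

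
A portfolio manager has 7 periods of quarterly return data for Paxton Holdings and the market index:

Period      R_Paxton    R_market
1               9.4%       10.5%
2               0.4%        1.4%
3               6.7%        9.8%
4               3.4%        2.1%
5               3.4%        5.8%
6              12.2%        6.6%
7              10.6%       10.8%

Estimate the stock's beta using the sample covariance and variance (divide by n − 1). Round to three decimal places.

0.850

Mean R_i = (9.4 + 0.4 + 6.7 + 3.4 + 3.4 + 12.2 + 10.6) / 7 = 6.5857%
Mean R_m = (10.5 + 1.4 + 9.8 + 2.1 + 5.8 + 6.6 + 10.8) / 7 = 6.7143%
Σ(R_i − R̄_i)(R_m − R̄_m) = 77.2514  ⇒  Cov = 77.2514 / 6 = 12.8752
Σ(R_m − R̄_m)² = 90.9286  ⇒  Var(R_m) = 90.9286 / 6 = 15.1548
β = Cov / Var(R_m) = 12.8752 / 15.1548 = 0.8496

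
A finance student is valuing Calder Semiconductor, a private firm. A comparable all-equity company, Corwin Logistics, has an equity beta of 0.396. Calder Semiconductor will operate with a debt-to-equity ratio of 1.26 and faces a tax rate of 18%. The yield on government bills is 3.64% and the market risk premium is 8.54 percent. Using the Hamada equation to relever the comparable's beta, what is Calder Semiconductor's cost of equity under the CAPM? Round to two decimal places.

10.52%

β_L = β_U × [1 + (1 − t)(D/E)] = 0.396 × [1 + (1 − 0.18) × 1.26]
    = 0.396 × [1 + 0.82 × 1.26] = 0.396 × 2.0332 = 0.8051
E(R) = R_f + β_L × MRP = 3.64% + 0.8051 × 8.54% = 10.52%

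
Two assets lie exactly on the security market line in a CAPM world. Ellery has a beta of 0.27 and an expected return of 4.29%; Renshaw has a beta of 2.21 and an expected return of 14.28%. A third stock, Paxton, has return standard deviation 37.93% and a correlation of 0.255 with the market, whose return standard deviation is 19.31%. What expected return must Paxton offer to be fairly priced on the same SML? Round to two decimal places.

MRP = (14.28% − 4.29%) / (2.21 − 0.27) = 5.1495%
R_f = 4.29% − 0.27 × 5.1495% = 2.8996%
β_Paxton = ρ·σ_i/σ_m = 0.255 × 37.93 / 19.31 = 0.5009
E(R_Paxton) = R_f + β × MRP = 2.8996% + 0.5009 × 5.1495% = 5.48%

5.48%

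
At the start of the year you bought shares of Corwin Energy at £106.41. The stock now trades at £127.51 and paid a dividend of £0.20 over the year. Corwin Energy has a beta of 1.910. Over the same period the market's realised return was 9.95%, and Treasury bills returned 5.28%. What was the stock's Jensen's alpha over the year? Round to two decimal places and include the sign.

+5.82%

Realised HPR = (P1 + D1 − P0) / P0 = (127.51 + 0.20 − 106.41) / 106.41 = 21.30 / 106.41 = 20.0169%
MRP = 9.95% − 5.28% = 4.67%
CAPM required = R_f + β·MRP = 5.28% + 1.910 × 4.67% = 14.19970%
α = realised − required = 20.0169% − 14.19970% = +5.82%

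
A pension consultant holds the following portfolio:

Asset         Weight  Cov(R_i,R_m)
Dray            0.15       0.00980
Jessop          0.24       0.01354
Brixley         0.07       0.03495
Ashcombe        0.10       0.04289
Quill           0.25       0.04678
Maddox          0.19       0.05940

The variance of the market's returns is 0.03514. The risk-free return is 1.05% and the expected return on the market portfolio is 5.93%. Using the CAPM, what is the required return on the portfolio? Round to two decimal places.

β_Dray = 0.00980 / 0.03514 = 0.2789
β_Jessop = 0.01354 / 0.03514 = 0.3853
β_Brixley = 0.03495 / 0.03514 = 0.9946
β_Ashcombe = 0.04289 / 0.03514 = 1.2205
β_Quill = 0.04678 / 0.03514 = 1.3312
β_Maddox = 0.05940 / 0.03514 = 1.6904
β_P = Σ w_i β_i = 0.15×0.2789 + 0.24×0.3853 + 0.07×0.9946 + 0.10×1.2205 + 0.25×1.3312 + 0.19×1.6904 = 0.9800
MRP = 5.93% − 1.05% = 4.88%
E(R_P) = R_f + β_P × MRP = 1.05% + 0.9800 × 4.88% = 5.83%

5.83%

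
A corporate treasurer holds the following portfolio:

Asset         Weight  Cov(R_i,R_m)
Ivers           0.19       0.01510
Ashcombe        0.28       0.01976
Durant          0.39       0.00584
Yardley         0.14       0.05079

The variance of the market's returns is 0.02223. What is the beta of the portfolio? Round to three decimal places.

0.800

β_Ivers = 0.01510 / 0.02223 = 0.6793
β_Ashcombe = 0.01976 / 0.02223 = 0.8889
β_Durant = 0.00584 / 0.02223 = 0.2627
β_Yardley = 0.05079 / 0.02223 = 2.2848
β_P = Σ w_i β_i = 0.19×0.6793 + 0.28×0.8889 + 0.39×0.2627 + 0.14×2.2848 = 0.8003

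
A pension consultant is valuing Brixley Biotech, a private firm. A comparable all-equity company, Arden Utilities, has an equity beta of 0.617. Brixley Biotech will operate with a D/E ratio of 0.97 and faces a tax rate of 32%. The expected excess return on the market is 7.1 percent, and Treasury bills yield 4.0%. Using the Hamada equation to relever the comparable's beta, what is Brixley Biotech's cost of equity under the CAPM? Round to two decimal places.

β_L = β_U × [1 + (1 − t)(D/E)] = 0.617 × [1 + (1 − 0.32) × 0.97]
    = 0.617 × [1 + 0.68 × 0.97] = 0.617 × 1.6596 = 1.0240
E(R) = R_f + β_L × MRP = 4.0% + 1.0240 × 7.1% = 11.27%

11.27%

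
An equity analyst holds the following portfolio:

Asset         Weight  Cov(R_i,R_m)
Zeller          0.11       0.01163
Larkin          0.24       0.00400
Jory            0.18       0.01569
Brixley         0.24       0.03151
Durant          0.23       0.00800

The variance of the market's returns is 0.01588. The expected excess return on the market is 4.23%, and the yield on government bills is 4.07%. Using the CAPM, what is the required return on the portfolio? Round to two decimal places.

β_Zeller = 0.01163 / 0.01588 = 0.7324
β_Larkin = 0.00400 / 0.01588 = 0.2519
β_Jory = 0.01569 / 0.01588 = 0.9880
β_Brixley = 0.03151 / 0.01588 = 1.9843
β_Durant = 0.00800 / 0.01588 = 0.5038
β_P = Σ w_i β_i = 0.11×0.7324 + 0.24×0.2519 + 0.18×0.9880 + 0.24×1.9843 + 0.23×0.5038 = 0.9110
E(R_P) = R_f + β_P × MRP = 4.07% + 0.9110 × 4.23% = 7.92%

7.92%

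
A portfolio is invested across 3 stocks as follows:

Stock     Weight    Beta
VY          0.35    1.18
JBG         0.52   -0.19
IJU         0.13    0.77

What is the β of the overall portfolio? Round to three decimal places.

β_P = Σ w_i β_i = 0.35×1.18 + 0.52×-0.19 + 0.13×0.77 = 0.4143

0.414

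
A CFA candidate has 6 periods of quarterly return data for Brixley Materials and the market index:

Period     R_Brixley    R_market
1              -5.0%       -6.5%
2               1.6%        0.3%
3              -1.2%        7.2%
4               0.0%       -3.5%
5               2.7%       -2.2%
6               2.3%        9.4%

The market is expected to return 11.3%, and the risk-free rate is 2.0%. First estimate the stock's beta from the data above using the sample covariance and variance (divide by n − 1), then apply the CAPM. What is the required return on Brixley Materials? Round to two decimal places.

3.88%

Mean R_i = (-5.0 + 1.6 − 1.2 + 0.0 + 2.7 + 2.3) / 6 = 0.0667%
Mean R_m = (-6.5 + 0.3 + 7.2 − 3.5 − 2.2 + 9.4) / 6 = 0.7833%
Σ(R_i − R̄_i)(R_m − R̄_m) = 39.7067  ⇒  Cov = 39.7067 / 5 = 7.9413
Σ(R_m − R̄_m)² = 195.9483  ⇒  Var(R_m) = 195.9483 / 5 = 39.1897
β = Cov / Var(R_m) = 7.9413 / 39.1897 = 0.2026
MRP = 11.3% − 2.0% = 9.30%
E(R) = R_f + β × MRP = 2.0% + 0.2026 × 9.3% = 3.88%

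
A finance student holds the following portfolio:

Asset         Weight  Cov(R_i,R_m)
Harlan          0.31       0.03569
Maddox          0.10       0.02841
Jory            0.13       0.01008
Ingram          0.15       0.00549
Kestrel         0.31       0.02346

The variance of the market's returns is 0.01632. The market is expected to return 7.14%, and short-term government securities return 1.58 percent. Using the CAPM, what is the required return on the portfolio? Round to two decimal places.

9.52%

β_Harlan = 0.03569 / 0.01632 = 2.1869
β_Maddox = 0.02841 / 0.01632 = 1.7408
β_Jory = 0.01008 / 0.01632 = 0.6176
β_Ingram = 0.00549 / 0.01632 = 0.3364
β_Kestrel = 0.02346 / 0.01632 = 1.4375
β_P = Σ w_i β_i = 0.31×2.1869 + 0.10×1.7408 + 0.13×0.6176 + 0.15×0.3364 + 0.31×1.4375 = 1.4284
MRP = 7.14% − 1.58% = 5.56%
E(R_P) = R_f + β_P × MRP = 1.58% + 1.4284 × 5.56% = 9.52%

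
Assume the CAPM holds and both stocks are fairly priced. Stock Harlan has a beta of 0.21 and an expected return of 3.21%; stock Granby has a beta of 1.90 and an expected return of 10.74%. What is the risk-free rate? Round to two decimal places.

2.27%

Both satisfy E(R) = R_f + β·MRP, so the slope of the SML is
MRP = (10.74% − 3.21%) / (1.90 − 0.21) = 7.53% / 1.69 = 4.4556%
R_f = E(R_Harlan) − β_Harlan·MRP = 3.21% − 0.21 × 4.4556% = 2.2743%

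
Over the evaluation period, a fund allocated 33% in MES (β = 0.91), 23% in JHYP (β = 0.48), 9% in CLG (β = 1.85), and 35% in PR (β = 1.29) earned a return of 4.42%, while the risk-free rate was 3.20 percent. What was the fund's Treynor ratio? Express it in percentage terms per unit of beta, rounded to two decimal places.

β_P = 0.33×0.91 + 0.23×0.48 + 0.09×1.85 + 0.35×1.29 = 1.0287
Treynor = (R_P − R_f) / β_P = (4.42% − 3.20%) / 1.0287 = 1.22% / 1.0287 = 1.19%

1.19%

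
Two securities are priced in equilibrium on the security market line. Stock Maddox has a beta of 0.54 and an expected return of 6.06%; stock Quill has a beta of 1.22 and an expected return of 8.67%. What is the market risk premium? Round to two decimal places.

Both satisfy E(R) = R_f + β·MRP, so the slope of the SML is
MRP = (8.67% − 6.06%) / (1.22 − 0.54) = 2.61% / 0.68 = 3.8382%

3.84%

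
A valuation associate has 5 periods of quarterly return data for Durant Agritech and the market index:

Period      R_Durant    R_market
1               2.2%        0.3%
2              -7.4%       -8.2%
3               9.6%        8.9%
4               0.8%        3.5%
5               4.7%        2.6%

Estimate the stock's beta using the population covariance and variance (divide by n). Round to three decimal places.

0.950

Mean R_i = (2.2 − 7.4 + 9.6 + 0.8 + 4.7) / 5 = 1.9800%
Mean R_m = (0.3 − 8.2 + 8.9 + 3.5 + 2.6) / 5 = 1.4200%
Σ(R_i − R̄_i)(R_m − R̄_m) = 147.7420  ⇒  Cov = 147.7420 / 5 = 29.5484
Σ(R_m − R̄_m)² = 155.4680  ⇒  Var(R_m) = 155.4680 / 5 = 31.0936
β = Cov / Var(R_m) = 29.5484 / 31.0936 = 0.9503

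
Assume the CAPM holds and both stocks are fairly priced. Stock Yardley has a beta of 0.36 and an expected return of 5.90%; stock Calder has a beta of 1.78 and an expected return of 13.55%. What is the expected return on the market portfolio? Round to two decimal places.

9.35%

Both satisfy E(R) = R_f + β·MRP, so the slope of the SML is
MRP = (13.55% − 5.90%) / (1.78 − 0.36) = 7.65% / 1.42 = 5.3873%
R_f = E(R_Yardley) − β_Yardley·MRP = 5.90% − 0.36 × 5.3873% = 3.9606%
E(R_m) = R_f + MRP = 3.9606% + 5.3873% = 9.35%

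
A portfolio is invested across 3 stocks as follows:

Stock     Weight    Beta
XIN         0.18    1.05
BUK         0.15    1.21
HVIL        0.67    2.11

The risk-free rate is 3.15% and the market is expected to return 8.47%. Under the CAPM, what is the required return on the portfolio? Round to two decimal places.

12.64%

β_P = Σ w_i β_i = 0.18×1.05 + 0.15×1.21 + 0.67×2.11 = 1.7842
MRP = 8.47% − 3.15% = 5.32%
E(R_P) = R_f + β_P × MRP = 3.15% + 1.7842 × 5.32% = 12.64%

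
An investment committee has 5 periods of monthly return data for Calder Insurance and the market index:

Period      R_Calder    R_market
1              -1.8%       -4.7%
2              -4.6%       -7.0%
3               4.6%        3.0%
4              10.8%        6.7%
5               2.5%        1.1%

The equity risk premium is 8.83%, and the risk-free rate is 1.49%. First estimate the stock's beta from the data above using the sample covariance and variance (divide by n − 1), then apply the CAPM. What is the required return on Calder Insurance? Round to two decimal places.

10.71%

Mean R_i = (-1.8 − 4.6 + 4.6 + 10.8 + 2.5) / 5 = 2.3000%
Mean R_m = (-4.7 − 7.0 + 3.0 + 6.7 + 1.1) / 5 = -0.1800%
Σ(R_i − R̄_i)(R_m − R̄_m) = 131.6400  ⇒  Cov = 131.6400 / 4 = 32.9100
Σ(R_m − R̄_m)² = 126.0280  ⇒  Var(R_m) = 126.0280 / 4 = 31.5070
β = Cov / Var(R_m) = 32.9100 / 31.5070 = 1.0445
E(R) = R_f + β × MRP = 1.49% + 1.0445 × 8.83% = 10.71%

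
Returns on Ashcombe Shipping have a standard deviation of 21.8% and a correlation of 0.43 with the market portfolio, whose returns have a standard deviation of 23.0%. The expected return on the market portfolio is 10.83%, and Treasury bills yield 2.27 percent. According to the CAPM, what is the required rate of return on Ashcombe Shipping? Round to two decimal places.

β = ρ × σ_i / σ_m = 0.43 × 21.8% / 23.0% = 0.4076
MRP = 10.83% − 2.27% = 8.56%
E(R) = 2.27% + 0.4076 × 8.56% = 5.76%

5.76%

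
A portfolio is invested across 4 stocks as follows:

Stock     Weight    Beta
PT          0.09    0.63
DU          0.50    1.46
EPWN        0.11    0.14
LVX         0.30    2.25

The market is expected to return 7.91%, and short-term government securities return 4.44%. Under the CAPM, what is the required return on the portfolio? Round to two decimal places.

9.57%

β_P = Σ w_i β_i = 0.09×0.63 + 0.50×1.46 + 0.11×0.14 + 0.30×2.25 = 1.4771
MRP = 7.91% − 4.44% = 3.47%
E(R_P) = R_f + β_P × MRP = 4.44% + 1.4771 × 3.47% = 9.57%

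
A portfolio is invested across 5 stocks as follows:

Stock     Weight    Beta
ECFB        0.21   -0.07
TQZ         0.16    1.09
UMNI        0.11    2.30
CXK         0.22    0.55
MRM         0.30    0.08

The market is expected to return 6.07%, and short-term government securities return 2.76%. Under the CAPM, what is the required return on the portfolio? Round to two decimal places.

4.61%

β_P = Σ w_i β_i = 0.21×-0.07 + 0.16×1.09 + 0.11×2.30 + 0.22×0.55 + 0.30×0.08 = 0.5577
MRP = 6.07% − 2.76% = 3.31%
E(R_P) = R_f + β_P × MRP = 2.76% + 0.5577 × 3.31% = 4.61%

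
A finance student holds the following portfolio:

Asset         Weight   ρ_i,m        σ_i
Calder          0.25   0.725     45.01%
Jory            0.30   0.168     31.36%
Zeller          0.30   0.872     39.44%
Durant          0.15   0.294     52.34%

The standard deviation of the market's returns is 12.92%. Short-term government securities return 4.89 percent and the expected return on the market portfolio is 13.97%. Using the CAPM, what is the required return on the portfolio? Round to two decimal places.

β_Calder = 0.725 × 45.01% / 12.92% = 2.5257
β_Jory = 0.168 × 31.36% / 12.92% = 0.4078
β_Zeller = 0.872 × 39.44% / 12.92% = 2.6619
β_Durant = 0.294 × 52.34% / 12.92% = 1.1910
β_P = Σ w_i β_i = 0.25×2.5257 + 0.30×0.4078 + 0.30×2.6619 + 0.15×1.1910 = 1.7310
MRP = 13.97% − 4.89% = 9.08%
E(R_P) = R_f + β_P × MRP = 4.89% + 1.7310 × 9.08% = 20.61%

20.61%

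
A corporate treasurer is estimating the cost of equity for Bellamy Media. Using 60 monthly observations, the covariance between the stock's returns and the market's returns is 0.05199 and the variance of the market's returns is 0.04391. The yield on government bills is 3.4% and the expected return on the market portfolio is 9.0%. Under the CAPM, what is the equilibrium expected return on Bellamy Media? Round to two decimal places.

10.03%

β = Cov(R_i, R_m) / Var(R_m) = 0.05199 / 0.04391 = 1.1840
MRP = 9.0% − 3.4% = 5.60%
E(R) = R_f + β × MRP = 3.4% + 1.1840 × 5.6% = 10.03%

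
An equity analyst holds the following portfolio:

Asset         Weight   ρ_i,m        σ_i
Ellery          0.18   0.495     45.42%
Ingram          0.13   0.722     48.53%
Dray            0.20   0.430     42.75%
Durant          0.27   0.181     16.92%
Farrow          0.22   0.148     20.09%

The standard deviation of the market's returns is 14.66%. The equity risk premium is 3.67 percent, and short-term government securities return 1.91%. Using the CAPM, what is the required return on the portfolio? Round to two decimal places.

5.35%

β_Ellery = 0.495 × 45.42% / 14.66% = 1.5336
β_Ingram = 0.722 × 48.53% / 14.66% = 2.3901
β_Dray = 0.430 × 42.75% / 14.66% = 1.2539
β_Durant = 0.181 × 16.92% / 14.66% = 0.2089
β_Farrow = 0.148 × 20.09% / 14.66% = 0.2028
β_P = Σ w_i β_i = 0.18×1.5336 + 0.13×2.3901 + 0.20×1.2539 + 0.27×0.2089 + 0.22×0.2028 = 0.9386
E(R_P) = R_f + β_P × MRP = 1.91% + 0.9386 × 3.67% = 5.35%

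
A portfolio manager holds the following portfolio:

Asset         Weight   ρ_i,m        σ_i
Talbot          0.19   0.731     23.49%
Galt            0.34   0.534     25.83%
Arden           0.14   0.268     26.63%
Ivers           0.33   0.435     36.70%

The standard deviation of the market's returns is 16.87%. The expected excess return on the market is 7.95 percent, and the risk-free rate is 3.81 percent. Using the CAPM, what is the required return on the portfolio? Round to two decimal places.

β_Talbot = 0.731 × 23.49% / 16.87% = 1.0179
β_Galt = 0.534 × 25.83% / 16.87% = 0.8176
β_Arden = 0.268 × 26.63% / 16.87% = 0.4230
β_Ivers = 0.435 × 36.70% / 16.87% = 0.9463
β_P = Σ w_i β_i = 0.19×1.0179 + 0.34×0.8176 + 0.14×0.4230 + 0.33×0.9463 = 0.8429
E(R_P) = R_f + β_P × MRP = 3.81% + 0.8429 × 7.95% = 10.51%

10.51%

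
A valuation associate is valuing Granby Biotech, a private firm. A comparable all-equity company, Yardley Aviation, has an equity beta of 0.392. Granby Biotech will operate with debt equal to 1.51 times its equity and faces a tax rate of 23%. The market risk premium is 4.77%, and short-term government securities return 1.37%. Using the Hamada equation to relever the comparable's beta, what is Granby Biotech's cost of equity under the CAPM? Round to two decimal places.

5.41%

β_L = β_U × [1 + (1 − t)(D/E)] = 0.392 × [1 + (1 − 0.23) × 1.51]
    = 0.392 × [1 + 0.77 × 1.51] = 0.392 × 2.1627 = 0.8478
E(R) = R_f + β_L × MRP = 1.37% + 0.8478 × 4.77% = 5.41%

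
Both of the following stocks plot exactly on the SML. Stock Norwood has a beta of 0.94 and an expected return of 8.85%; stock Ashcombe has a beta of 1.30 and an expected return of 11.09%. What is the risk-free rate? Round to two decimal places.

3.00%

Both satisfy E(R) = R_f + β·MRP, so the slope of the SML is
MRP = (11.09% − 8.85%) / (1.30 − 0.94) = 2.24% / 0.36 = 6.2222%
R_f = E(R_Norwood) − β_Norwood·MRP = 8.85% − 0.94 × 6.2222% = 3.0011%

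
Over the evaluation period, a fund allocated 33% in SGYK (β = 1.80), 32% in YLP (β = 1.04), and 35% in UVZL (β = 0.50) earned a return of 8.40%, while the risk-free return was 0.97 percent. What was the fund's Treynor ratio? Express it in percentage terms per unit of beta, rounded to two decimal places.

6.74%

β_P = 0.33×1.80 + 0.32×1.04 + 0.35×0.50 = 1.1018
Treynor = (R_P − R_f) / β_P = (8.40% − 0.97%) / 1.1018 = 7.43% / 1.1018 = 6.74%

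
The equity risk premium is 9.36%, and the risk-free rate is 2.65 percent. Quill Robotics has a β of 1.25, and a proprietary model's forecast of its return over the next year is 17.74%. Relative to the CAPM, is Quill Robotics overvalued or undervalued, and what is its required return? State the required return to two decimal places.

Undervalued; required return 14.35%

Required return = R_f + β·MRP = 2.65% + 1.25 × 9.36% = 14.35%
Forecast 17.74% > required 14.35% → the stock plots above the SML → undervalued.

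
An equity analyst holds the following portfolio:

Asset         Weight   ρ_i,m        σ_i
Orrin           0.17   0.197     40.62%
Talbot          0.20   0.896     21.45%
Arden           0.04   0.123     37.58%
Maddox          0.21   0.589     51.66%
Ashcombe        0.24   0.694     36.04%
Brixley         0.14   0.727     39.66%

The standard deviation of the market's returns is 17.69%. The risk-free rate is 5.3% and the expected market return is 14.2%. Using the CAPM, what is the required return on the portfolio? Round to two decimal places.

β_Orrin = 0.197 × 40.62% / 17.69% = 0.4524
β_Talbot = 0.896 × 21.45% / 17.69% = 1.0864
β_Arden = 0.123 × 37.58% / 17.69% = 0.2613
β_Maddox = 0.589 × 51.66% / 17.69% = 1.7201
β_Ashcombe = 0.694 × 36.04% / 17.69% = 1.4139
β_Brixley = 0.727 × 39.66% / 17.69% = 1.6299
β_P = Σ w_i β_i = 0.17×0.4524 + 0.20×1.0864 + 0.04×0.2613 + 0.21×1.7201 + 0.24×1.4139 + 0.14×1.6299 = 1.2334
MRP = 14.2% − 5.3% = 8.90%
E(R_P) = R_f + β_P × MRP = 5.3% + 1.2334 × 8.9% = 16.28%

16.28%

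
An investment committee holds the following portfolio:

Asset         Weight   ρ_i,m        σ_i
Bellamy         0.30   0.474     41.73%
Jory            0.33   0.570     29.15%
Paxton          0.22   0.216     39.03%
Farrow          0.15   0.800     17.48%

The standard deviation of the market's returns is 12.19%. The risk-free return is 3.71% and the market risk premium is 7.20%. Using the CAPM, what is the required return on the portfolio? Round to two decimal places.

β_Bellamy = 0.474 × 41.73% / 12.19% = 1.6226
β_Jory = 0.570 × 29.15% / 12.19% = 1.3630
β_Paxton = 0.216 × 39.03% / 12.19% = 0.6916
β_Farrow = 0.800 × 17.48% / 12.19% = 1.1472
β_P = Σ w_i β_i = 0.30×1.6226 + 0.33×1.3630 + 0.22×0.6916 + 0.15×1.1472 = 1.2608
E(R_P) = R_f + β_P × MRP = 3.71% + 1.2608 × 7.20% = 12.79%

12.79%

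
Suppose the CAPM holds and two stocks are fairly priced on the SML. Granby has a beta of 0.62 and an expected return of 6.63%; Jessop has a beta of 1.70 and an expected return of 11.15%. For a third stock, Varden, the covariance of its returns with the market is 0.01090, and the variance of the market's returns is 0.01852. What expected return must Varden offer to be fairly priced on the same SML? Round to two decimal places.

MRP = (11.15% − 6.63%) / (1.70 − 0.62) = 4.1852%
R_f = 6.63% − 0.62 × 4.1852% = 4.0352%
β_Varden = Cov / Var(R_m) = 0.01090 / 0.01852 = 0.5886
E(R_Varden) = R_f + β × MRP = 4.0352% + 0.5886 × 4.1852% = 6.50%

6.50%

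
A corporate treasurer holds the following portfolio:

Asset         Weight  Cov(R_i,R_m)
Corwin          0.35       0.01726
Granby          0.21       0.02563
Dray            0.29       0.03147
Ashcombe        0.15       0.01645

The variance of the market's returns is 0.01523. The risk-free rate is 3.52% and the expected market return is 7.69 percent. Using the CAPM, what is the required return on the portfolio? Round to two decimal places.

9.82%

β_Corwin = 0.01726 / 0.01523 = 1.1333
β_Granby = 0.02563 / 0.01523 = 1.6829
β_Dray = 0.03147 / 0.01523 = 2.0663
β_Ashcombe = 0.01645 / 0.01523 = 1.0801
β_P = Σ w_i β_i = 0.35×1.1333 + 0.21×1.6829 + 0.29×2.0663 + 0.15×1.0801 = 1.5113
MRP = 7.69% − 3.52% = 4.17%
E(R_P) = R_f + β_P × MRP = 3.52% + 1.5113 × 4.17% = 9.82%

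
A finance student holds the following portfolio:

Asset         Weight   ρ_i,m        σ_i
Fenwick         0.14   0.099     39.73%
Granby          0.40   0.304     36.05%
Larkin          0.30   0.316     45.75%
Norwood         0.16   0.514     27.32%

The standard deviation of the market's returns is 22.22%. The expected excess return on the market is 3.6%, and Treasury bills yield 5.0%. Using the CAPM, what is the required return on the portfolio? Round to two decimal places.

β_Fenwick = 0.099 × 39.73% / 22.22% = 0.1770
β_Granby = 0.304 × 36.05% / 22.22% = 0.4932
β_Larkin = 0.316 × 45.75% / 22.22% = 0.6506
β_Norwood = 0.514 × 27.32% / 22.22% = 0.6320
β_P = Σ w_i β_i = 0.14×0.1770 + 0.40×0.4932 + 0.30×0.6506 + 0.16×0.6320 = 0.5184
E(R_P) = R_f + β_P × MRP = 5.0% + 0.5184 × 3.6% = 6.87%

6.87%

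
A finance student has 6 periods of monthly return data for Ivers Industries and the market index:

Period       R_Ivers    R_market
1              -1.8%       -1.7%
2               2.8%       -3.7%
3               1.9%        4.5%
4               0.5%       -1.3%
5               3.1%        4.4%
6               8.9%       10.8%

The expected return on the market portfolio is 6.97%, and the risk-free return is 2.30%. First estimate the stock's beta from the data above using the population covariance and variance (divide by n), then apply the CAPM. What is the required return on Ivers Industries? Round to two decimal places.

Mean R_i = (-1.8 + 2.8 + 1.9 + 0.5 + 3.1 + 8.9) / 6 = 2.5667%
Mean R_m = (-1.7 − 3.7 + 4.5 − 1.3 + 4.4 + 10.8) / 6 = 2.1667%
Σ(R_i − R̄_i)(R_m − R̄_m) = 76.9933  ⇒  Cov = 76.9933 / 6 = 12.8322
Σ(R_m − R̄_m)² = 146.3533  ⇒  Var(R_m) = 146.3533 / 6 = 24.3922
β = Cov / Var(R_m) = 12.8322 / 24.3922 = 0.5261
MRP = 6.97% − 2.30% = 4.67%
E(R) = R_f + β × MRP = 2.30% + 0.5261 × 4.67% = 4.76%

4.76%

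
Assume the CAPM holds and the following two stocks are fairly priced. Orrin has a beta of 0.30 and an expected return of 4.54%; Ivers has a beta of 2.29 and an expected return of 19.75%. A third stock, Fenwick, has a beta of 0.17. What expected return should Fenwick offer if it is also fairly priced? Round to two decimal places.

3.55%

MRP (SML slope) = (19.75% − 4.54%) / (2.29 − 0.30) = 15.21% / 1.99 = 7.6432%
R_f (intercept) = 4.54% − 0.30 × 7.6432% = 2.2470%
E(R_Fenwick) = R_f + β × MRP = 2.2470% + 0.17 × 7.6432% = 3.55%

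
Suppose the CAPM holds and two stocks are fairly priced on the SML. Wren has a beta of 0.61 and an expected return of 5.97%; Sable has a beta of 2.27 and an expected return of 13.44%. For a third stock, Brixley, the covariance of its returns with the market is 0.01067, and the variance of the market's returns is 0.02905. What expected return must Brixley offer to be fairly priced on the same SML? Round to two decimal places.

MRP = (13.44% − 5.97%) / (2.27 − 0.61) = 4.5000%
R_f = 5.97% − 0.61 × 4.5000% = 3.2250%
β_Brixley = Cov / Var(R_m) = 0.01067 / 0.02905 = 0.3673
E(R_Brixley) = R_f + β × MRP = 3.2250% + 0.3673 × 4.5000% = 4.88%

4.88%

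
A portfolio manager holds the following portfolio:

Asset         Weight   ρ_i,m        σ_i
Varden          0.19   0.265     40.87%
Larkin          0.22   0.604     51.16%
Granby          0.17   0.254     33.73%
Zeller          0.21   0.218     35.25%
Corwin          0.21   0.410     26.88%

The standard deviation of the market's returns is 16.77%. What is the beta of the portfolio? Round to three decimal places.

0.849

β_Varden = 0.265 × 40.87% / 16.77% = 0.6458
β_Larkin = 0.604 × 51.16% / 16.77% = 1.8426
β_Granby = 0.254 × 33.73% / 16.77% = 0.5109
β_Zeller = 0.218 × 35.25% / 16.77% = 0.4582
β_Corwin = 0.410 × 26.88% / 16.77% = 0.6572
β_P = Σ w_i β_i = 0.19×0.6458 + 0.22×1.8426 + 0.17×0.5109 + 0.21×0.4582 + 0.21×0.6572 = 0.8492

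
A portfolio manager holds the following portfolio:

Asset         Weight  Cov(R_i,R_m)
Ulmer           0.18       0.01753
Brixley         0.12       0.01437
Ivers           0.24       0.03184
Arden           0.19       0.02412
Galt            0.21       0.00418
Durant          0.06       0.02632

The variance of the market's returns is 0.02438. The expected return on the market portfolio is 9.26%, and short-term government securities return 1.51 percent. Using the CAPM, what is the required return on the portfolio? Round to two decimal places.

β_Ulmer = 0.01753 / 0.02438 = 0.7190
β_Brixley = 0.01437 / 0.02438 = 0.5894
β_Ivers = 0.03184 / 0.02438 = 1.3060
β_Arden = 0.02412 / 0.02438 = 0.9893
β_Galt = 0.00418 / 0.02438 = 0.1715
β_Durant = 0.02632 / 0.02438 = 1.0796
β_P = Σ w_i β_i = 0.18×0.7190 + 0.12×0.5894 + 0.24×1.3060 + 0.19×0.9893 + 0.21×0.1715 + 0.06×1.0796 = 0.8023
MRP = 9.26% − 1.51% = 7.75%
E(R_P) = R_f + β_P × MRP = 1.51% + 0.8023 × 7.75% = 7.73%

7.73%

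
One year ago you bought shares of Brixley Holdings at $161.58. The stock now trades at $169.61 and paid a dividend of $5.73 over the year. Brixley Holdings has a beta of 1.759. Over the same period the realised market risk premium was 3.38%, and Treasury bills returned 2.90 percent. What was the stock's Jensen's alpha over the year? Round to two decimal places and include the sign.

-0.33%

Realised HPR = (P1 + D1 − P0) / P0 = (169.61 + 5.73 − 161.58) / 161.58 = 13.76 / 161.58 = 8.5159%
CAPM required = R_f + β·MRP = 2.90% + 1.759 × 3.38% = 8.84542%
α = realised − required = 8.5159% − 8.84542% = -0.33%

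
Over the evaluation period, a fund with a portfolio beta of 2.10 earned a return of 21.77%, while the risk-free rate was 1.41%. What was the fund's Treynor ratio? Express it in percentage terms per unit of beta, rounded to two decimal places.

9.70%

Treynor = (R_P − R_f) / β_P = (21.77% − 1.41%) / 2.1000 = 20.36% / 2.1000 = 9.70%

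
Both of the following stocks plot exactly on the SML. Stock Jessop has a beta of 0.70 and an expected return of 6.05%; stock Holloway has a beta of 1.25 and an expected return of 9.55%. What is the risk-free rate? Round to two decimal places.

1.60%

Both satisfy E(R) = R_f + β·MRP, so the slope of the SML is
MRP = (9.55% − 6.05%) / (1.25 − 0.70) = 3.50% / 0.55 = 6.3636%
R_f = E(R_Jessop) − β_Jessop·MRP = 6.05% − 0.70 × 6.3636% = 1.5955%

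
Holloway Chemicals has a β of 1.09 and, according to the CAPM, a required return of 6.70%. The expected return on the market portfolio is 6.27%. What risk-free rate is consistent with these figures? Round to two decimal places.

1.49%

E(R) = R_f + β(E(R_m) − R_f) = R_f(1 − β) + β·E(R_m)
6.70% = R_f × (1 − 1.09) + 1.09 × 6.27%
6.70% = R_f × -0.09 + 6.8343%
R_f = (6.70% − 6.8343%) / -0.09 = 1.49%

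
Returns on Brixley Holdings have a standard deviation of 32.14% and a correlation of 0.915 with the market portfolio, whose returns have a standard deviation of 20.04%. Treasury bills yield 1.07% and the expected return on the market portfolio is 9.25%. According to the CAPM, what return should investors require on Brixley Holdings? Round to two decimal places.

13.07%

β = ρ × σ_i / σ_m = 0.915 × 32.14% / 20.04% = 1.4675
MRP = 9.25% − 1.07% = 8.18%
E(R) = 1.07% + 1.4675 × 8.18% = 13.07%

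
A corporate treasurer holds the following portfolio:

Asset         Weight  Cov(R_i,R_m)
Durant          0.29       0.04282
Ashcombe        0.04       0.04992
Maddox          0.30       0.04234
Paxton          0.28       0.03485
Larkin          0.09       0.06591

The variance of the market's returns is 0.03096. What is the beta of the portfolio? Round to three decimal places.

1.383

β_Durant = 0.04282 / 0.03096 = 1.3831
β_Ashcombe = 0.04992 / 0.03096 = 1.6124
β_Maddox = 0.04234 / 0.03096 = 1.3676
β_Paxton = 0.03485 / 0.03096 = 1.1256
β_Larkin = 0.06591 / 0.03096 = 2.1289
β_P = Σ w_i β_i = 0.29×1.3831 + 0.04×1.6124 + 0.30×1.3676 + 0.28×1.1256 + 0.09×2.1289 = 1.3826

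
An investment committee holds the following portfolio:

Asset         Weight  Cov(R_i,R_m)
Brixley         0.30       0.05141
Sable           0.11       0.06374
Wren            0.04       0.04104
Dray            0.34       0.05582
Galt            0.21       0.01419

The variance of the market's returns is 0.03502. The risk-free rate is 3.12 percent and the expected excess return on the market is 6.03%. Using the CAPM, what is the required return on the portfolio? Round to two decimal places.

11.05%

β_Brixley = 0.05141 / 0.03502 = 1.4680
β_Sable = 0.06374 / 0.03502 = 1.8201
β_Wren = 0.04104 / 0.03502 = 1.1719
β_Dray = 0.05582 / 0.03502 = 1.5939
β_Galt = 0.01419 / 0.03502 = 0.4052
β_P = Σ w_i β_i = 0.30×1.4680 + 0.11×1.8201 + 0.04×1.1719 + 0.34×1.5939 + 0.21×0.4052 = 1.3145
E(R_P) = R_f + β_P × MRP = 3.12% + 1.3145 × 6.03% = 11.05%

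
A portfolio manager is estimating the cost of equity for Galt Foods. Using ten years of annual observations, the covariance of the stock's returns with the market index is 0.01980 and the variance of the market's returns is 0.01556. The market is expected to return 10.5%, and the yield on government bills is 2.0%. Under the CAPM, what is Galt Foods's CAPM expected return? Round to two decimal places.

12.82%

β = Cov(R_i, R_m) / Var(R_m) = 0.01980 / 0.01556 = 1.2725
MRP = 10.5% − 2.0% = 8.50%
E(R) = R_f + β × MRP = 2.0% + 1.2725 × 8.5% = 12.82%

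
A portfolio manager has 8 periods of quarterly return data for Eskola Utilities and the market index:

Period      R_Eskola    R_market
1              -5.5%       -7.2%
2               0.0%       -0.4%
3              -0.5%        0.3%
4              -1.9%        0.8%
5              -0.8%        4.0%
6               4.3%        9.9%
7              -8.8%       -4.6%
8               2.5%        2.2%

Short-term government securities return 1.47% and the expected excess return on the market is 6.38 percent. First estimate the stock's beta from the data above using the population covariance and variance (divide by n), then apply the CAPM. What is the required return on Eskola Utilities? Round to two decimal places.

5.84%

Mean R_i = (-5.5 + 0.0 − 0.5 − 1.9 − 0.8 + 4.3 − 8.8 + 2.5) / 8 = -1.3375%
Mean R_m = (-7.2 − 0.4 + 0.3 + 0.8 + 4.0 + 9.9 − 4.6 + 2.2) / 8 = 0.6250%
Σ(R_i − R̄_i)(R_m − R̄_m) = 129.9675  ⇒  Cov = 129.9675 / 8 = 16.2459
Σ(R_m − R̄_m)² = 189.6150  ⇒  Var(R_m) = 189.6150 / 8 = 23.7019
β = Cov / Var(R_m) = 16.2459 / 23.7019 = 0.6854
E(R) = R_f + β × MRP = 1.47% + 0.6854 × 6.38% = 5.84%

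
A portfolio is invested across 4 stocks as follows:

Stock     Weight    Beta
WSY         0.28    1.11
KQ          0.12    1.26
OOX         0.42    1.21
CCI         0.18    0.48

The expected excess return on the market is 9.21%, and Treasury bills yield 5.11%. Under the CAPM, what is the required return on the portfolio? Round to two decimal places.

14.84%

β_P = Σ w_i β_i = 0.28×1.11 + 0.12×1.26 + 0.42×1.21 + 0.18×0.48 = 1.0566
E(R_P) = R_f + β_P × MRP = 5.11% + 1.0566 × 9.21% = 14.84%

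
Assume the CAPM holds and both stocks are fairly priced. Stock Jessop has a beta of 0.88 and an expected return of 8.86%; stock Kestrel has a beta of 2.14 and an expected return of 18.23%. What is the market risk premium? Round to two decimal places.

Both satisfy E(R) = R_f + β·MRP, so the slope of the SML is
MRP = (18.23% − 8.86%) / (2.14 − 0.88) = 9.37% / 1.26 = 7.4365%

7.44%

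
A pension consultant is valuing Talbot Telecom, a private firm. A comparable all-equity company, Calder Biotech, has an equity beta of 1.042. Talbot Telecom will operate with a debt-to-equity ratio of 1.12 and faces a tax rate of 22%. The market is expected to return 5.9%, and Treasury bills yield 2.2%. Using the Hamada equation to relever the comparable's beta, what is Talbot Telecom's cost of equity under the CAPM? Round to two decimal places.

9.42%

β_L = β_U × [1 + (1 − t)(D/E)] = 1.042 × [1 + (1 − 0.22) × 1.12]
    = 1.042 × [1 + 0.78 × 1.12] = 1.042 × 1.8736 = 1.9523
MRP = 5.9% − 2.2% = 3.70%
E(R) = R_f + β_L × MRP = 2.2% + 1.9523 × 3.7% = 9.42%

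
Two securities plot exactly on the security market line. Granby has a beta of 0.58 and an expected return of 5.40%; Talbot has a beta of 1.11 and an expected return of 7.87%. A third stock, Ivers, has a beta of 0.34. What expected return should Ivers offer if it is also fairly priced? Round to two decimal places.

4.28%

MRP (SML slope) = (7.87% − 5.40%) / (1.11 − 0.58) = 2.47% / 0.53 = 4.6604%
R_f (intercept) = 5.40% − 0.58 × 4.6604% = 2.6970%
E(R_Ivers) = R_f + β × MRP = 2.6970% + 0.34 × 4.6604% = 4.28%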